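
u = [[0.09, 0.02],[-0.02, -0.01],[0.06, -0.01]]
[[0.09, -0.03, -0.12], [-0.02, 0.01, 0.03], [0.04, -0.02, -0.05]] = u @ [[0.82, -0.3, -1.07], [0.75, -0.28, -0.99]]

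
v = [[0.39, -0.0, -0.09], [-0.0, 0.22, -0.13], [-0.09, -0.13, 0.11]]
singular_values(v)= [0.42, 0.29, 0.01]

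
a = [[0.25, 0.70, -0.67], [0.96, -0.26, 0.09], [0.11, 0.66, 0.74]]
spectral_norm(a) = 1.00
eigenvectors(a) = [[(0.57+0j), (0.11-0.57j), (0.11+0.57j)],[-0.78+0.00j, -0.15-0.42j, (-0.15+0.42j)],[(0.26+0j), (-0.68+0j), -0.68-0.00j]]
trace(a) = 0.73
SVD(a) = [[-0.83, -0.15, 0.54],[0.25, -0.96, 0.12],[0.5, 0.24, 0.83]] @ diag([1.0029688297249102, 0.9983950407717833, 0.9956208460867791]) @ [[0.09, -0.31, 0.95], [-0.93, 0.31, 0.19], [0.35, 0.9, 0.26]]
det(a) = -1.00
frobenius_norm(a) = 1.73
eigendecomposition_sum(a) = [[(-0.33+0j), 0.45+0.00j, -0.15+0.00j], [0.45-0.00j, -0.60-0.00j, (0.2-0j)], [(-0.15+0j), (0.2+0j), (-0.07+0j)]] + [[0.29+0.17j, 0.13+0.22j, (-0.26+0.3j)],[0.26-0.00j, (0.17+0.1j), -0.06+0.30j],[(0.13-0.37j), 0.23-0.20j, (0.4+0.23j)]] + [[0.29-0.17j, 0.13-0.22j, (-0.26-0.3j)], [0.26+0.00j, (0.17-0.1j), -0.06-0.30j], [(0.13+0.37j), (0.23+0.2j), 0.40-0.23j]]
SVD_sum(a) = [[-0.08, 0.26, -0.78], [0.02, -0.08, 0.24], [0.05, -0.16, 0.48]] + [[0.14, -0.05, -0.03], [0.89, -0.29, -0.18], [-0.22, 0.07, 0.05]] + [[0.19, 0.49, 0.14], [0.04, 0.11, 0.03], [0.29, 0.74, 0.22]]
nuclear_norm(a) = 3.00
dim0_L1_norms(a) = [1.32, 1.62, 1.5]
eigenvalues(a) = [(-1+0j), (0.86+0.5j), (0.86-0.5j)]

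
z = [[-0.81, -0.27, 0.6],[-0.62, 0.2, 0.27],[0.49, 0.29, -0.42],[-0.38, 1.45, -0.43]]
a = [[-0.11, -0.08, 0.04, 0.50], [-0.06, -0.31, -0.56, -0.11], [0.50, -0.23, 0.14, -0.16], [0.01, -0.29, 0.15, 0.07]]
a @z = [[-0.03,  0.75,  -0.32], [0.01,  -0.37,  0.16], [-0.13,  -0.37,  0.25], [0.22,  0.08,  -0.17]]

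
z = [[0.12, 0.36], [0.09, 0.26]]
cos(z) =[[0.98, -0.07], [-0.02, 0.95]]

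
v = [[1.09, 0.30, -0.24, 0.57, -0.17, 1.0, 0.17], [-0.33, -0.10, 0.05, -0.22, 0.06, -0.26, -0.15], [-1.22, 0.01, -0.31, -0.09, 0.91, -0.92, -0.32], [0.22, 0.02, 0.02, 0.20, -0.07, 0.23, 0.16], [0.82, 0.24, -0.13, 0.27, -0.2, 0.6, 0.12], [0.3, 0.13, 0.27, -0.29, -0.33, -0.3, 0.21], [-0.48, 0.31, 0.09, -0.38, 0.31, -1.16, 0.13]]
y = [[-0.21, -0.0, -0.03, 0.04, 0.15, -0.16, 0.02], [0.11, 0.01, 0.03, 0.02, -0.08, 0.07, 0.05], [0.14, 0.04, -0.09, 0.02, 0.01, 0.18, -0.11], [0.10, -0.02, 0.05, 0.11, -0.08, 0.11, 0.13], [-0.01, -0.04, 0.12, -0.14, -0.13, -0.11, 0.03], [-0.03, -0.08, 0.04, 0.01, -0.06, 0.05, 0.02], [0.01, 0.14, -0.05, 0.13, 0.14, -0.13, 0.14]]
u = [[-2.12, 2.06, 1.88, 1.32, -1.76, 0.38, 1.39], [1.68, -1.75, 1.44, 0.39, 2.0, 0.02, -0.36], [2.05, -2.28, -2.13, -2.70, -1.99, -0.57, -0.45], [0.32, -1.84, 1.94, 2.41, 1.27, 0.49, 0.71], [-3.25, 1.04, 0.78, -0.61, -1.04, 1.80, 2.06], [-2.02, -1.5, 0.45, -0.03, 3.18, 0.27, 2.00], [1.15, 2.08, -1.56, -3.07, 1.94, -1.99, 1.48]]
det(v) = 0.00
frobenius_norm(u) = 11.91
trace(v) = 0.51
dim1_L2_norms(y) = [0.31, 0.17, 0.27, 0.25, 0.26, 0.12, 0.31]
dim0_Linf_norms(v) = [1.22, 0.31, 0.31, 0.57, 0.91, 1.16, 0.32]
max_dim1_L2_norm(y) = 0.31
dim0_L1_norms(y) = [0.61, 0.33, 0.41, 0.47, 0.65, 0.81, 0.5]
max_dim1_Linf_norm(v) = 1.22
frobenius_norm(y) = 0.66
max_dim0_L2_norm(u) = 5.26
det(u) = 1054.18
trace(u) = -2.88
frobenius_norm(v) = 3.19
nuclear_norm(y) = 1.26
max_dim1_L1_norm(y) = 0.74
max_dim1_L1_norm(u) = 13.27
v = u @ y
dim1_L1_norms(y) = [0.61, 0.37, 0.59, 0.6, 0.58, 0.29, 0.74]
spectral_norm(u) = 7.49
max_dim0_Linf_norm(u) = 3.25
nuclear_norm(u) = 26.31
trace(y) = -0.12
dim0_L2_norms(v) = [1.96, 0.52, 0.5, 0.85, 1.05, 1.94, 0.5]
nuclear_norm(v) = 4.99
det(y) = 0.00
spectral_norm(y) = 0.46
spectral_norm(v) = 2.90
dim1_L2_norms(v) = [1.65, 0.51, 1.84, 0.42, 1.11, 0.71, 1.39]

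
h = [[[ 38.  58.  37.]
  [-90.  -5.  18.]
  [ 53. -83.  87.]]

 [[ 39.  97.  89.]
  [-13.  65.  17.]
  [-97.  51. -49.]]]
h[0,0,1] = 58.0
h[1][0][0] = 39.0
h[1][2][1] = 51.0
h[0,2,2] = 87.0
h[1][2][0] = -97.0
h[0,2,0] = 53.0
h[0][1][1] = -5.0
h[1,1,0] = -13.0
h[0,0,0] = 38.0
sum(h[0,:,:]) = 113.0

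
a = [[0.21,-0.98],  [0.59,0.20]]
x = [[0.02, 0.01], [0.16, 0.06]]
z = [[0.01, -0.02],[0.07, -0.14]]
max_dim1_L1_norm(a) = 1.19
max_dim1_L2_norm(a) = 1.0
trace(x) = 0.08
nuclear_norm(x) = 0.17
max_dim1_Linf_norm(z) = 0.14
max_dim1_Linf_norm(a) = 0.98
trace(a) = 0.41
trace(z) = -0.13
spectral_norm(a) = 1.01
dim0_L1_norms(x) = [0.18, 0.07]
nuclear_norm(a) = 1.62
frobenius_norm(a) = 1.18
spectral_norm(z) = 0.16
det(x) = -0.00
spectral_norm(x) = 0.17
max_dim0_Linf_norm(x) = 0.16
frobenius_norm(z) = 0.16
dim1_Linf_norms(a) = [0.98, 0.59]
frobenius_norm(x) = 0.17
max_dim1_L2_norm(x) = 0.17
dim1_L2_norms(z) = [0.02, 0.16]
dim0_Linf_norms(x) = [0.16, 0.06]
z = x @ a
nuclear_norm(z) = 0.16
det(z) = -0.00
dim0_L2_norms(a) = [0.63, 1.0]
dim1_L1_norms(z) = [0.03, 0.21]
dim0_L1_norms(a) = [0.8, 1.18]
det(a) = 0.62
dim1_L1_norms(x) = [0.03, 0.22]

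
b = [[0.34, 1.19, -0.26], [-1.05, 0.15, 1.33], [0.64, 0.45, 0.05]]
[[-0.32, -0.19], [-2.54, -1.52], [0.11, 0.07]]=b@[[0.80, 0.48], [-0.76, -0.45], [-1.19, -0.71]]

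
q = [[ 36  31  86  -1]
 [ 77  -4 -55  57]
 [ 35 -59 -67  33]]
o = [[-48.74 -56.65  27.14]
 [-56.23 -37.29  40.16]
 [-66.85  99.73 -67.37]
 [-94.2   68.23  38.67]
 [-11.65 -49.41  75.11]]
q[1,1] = -4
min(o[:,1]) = -56.65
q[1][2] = -55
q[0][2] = 86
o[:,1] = [-56.65, -37.29, 99.73, 68.23, -49.41]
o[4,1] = -49.41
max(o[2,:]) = 99.73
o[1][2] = 40.16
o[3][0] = -94.2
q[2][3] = 33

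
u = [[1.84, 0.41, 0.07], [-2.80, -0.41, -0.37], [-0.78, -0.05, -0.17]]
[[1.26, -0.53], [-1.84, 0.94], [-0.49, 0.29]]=u@[[0.51, -0.15], [0.72, -0.47], [0.31, -0.88]]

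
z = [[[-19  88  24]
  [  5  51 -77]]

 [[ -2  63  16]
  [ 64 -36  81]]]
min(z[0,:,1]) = 51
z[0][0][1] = 88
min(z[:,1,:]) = -77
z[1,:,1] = [63, -36]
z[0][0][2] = 24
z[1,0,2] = 16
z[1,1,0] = 64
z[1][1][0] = 64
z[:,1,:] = [[5, 51, -77], [64, -36, 81]]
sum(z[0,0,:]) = 93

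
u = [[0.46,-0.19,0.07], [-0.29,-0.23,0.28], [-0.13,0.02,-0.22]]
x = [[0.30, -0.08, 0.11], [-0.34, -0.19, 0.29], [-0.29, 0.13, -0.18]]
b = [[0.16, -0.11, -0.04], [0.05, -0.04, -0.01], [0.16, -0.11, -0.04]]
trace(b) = 0.08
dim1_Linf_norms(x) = [0.3, 0.34, 0.29]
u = b + x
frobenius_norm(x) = 0.69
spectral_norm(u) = 0.56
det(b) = 0.00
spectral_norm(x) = 0.54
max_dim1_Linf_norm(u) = 0.46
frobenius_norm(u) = 0.73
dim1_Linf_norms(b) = [0.16, 0.05, 0.16]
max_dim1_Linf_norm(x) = 0.34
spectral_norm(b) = 0.29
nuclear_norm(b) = 0.29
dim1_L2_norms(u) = [0.5, 0.46, 0.26]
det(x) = -0.00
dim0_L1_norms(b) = [0.37, 0.26, 0.09]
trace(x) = -0.07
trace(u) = 0.01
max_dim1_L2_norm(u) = 0.5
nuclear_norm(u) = 1.15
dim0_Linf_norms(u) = [0.46, 0.23, 0.28]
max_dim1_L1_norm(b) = 0.31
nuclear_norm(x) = 0.97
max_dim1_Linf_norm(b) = 0.16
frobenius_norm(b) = 0.29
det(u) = 0.04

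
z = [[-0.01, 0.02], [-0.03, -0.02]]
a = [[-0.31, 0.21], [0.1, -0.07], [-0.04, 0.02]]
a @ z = [[-0.00, -0.01], [0.0, 0.00], [-0.00, -0.0]]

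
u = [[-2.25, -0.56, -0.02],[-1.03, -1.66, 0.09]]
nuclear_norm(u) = 3.94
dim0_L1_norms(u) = [3.28, 2.22, 0.11]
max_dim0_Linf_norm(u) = 2.25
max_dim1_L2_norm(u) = 2.32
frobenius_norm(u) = 3.03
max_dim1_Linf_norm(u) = 2.25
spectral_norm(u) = 2.82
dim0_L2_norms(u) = [2.47, 1.75, 0.09]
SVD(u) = [[-0.79, -0.62], [-0.62, 0.79]] @ diag([2.8173259419710135, 1.124177271028525]) @ [[0.85, 0.52, -0.01], [0.52, -0.85, 0.07]]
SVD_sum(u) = [[-1.89,-1.15,0.03], [-1.49,-0.91,0.02]] + [[-0.36, 0.59, -0.05], [0.46, -0.75, 0.07]]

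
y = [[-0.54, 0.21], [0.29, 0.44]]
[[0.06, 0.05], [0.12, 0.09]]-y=[[0.6,-0.16], [-0.17,-0.35]]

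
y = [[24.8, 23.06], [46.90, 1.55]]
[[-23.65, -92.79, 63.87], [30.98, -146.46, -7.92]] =y @[[0.72, -3.10, -0.27], [-1.8, -0.69, 3.06]]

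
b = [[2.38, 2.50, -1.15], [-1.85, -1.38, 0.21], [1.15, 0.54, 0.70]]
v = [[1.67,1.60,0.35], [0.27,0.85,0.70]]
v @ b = [[1.42, 2.16, -1.34], [-0.12, -0.12, 0.36]]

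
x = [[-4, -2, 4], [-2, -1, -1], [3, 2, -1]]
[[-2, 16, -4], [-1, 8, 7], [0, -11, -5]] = x @ [[2, -5, 0], [-3, 2, -4], [0, 0, -3]]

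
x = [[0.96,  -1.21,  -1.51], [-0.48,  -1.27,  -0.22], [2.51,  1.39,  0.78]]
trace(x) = 0.47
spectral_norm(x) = 3.20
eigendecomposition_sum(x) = [[(0.48+0.85j), (-0.59+0.23j), -0.75+0.33j], [-0.21+0.04j, (-0.01-0.14j), (-0.01-0.18j)], [1.23-0.50j, (0.21+0.83j), (0.32+1.07j)]] + [[(0.48-0.85j), -0.59-0.23j, -0.75-0.33j], [(-0.21-0.04j), -0.01+0.14j, -0.01+0.18j], [1.23+0.50j, 0.21-0.83j, 0.32-1.07j]] + [[(-0-0j), (-0.03+0j), (-0-0j)], [-0.06-0.00j, (-1.26+0j), -0.19-0.00j], [0.04+0.00j, 0.97-0.00j, (0.15+0j)]]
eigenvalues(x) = [(0.79+1.79j), (0.79-1.79j), (-1.11+0j)]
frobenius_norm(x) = 3.92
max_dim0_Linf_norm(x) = 2.51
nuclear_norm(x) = 6.00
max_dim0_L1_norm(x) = 3.95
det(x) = -4.25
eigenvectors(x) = [[(-0.07-0.58j), -0.07+0.58j, 0.02+0.00j], [0.13+0.03j, 0.13-0.03j, (0.79+0j)], [-0.80+0.00j, -0.80-0.00j, (-0.61+0j)]]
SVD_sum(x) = [[-0.39, -0.33, -0.18], [-0.86, -0.73, -0.39], [2.1, 1.78, 0.96]] + [[1.38, -0.98, -1.21], [0.27, -0.19, -0.24], [0.37, -0.26, -0.32]] + [[-0.03, 0.10, -0.12],[0.11, -0.35, 0.41],[0.04, -0.12, 0.15]]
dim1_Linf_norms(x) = [1.51, 1.27, 2.51]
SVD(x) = [[0.17, -0.95, -0.26], [0.37, -0.19, 0.91], [-0.91, -0.25, 0.32]] @ diag([3.1951647134309487, 2.196007542157921, 0.6054529947330776]) @ [[-0.72, -0.61, -0.33], [-0.66, 0.47, 0.58], [0.2, -0.64, 0.74]]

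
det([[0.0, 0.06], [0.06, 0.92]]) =-0.004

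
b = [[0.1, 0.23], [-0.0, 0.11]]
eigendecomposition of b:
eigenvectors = [[1.0, 1.00], [0.00, 0.04]]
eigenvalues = [0.1, 0.11]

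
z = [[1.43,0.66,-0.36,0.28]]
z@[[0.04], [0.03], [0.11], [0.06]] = [[0.05]]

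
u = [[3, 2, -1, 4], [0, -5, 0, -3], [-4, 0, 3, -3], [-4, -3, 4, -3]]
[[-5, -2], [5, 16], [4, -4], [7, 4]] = u @[[-1, 4], [-1, -2], [0, 2], [0, -2]]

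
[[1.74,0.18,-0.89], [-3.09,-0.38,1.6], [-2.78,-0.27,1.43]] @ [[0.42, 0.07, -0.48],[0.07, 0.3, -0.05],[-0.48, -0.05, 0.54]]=[[1.17, 0.22, -1.32], [-2.09, -0.41, 2.37], [-1.87, -0.35, 2.12]]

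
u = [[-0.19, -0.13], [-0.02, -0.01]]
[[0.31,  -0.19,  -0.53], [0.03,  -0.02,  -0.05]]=u@ [[-1.22, 0.83, 1.82],[-0.63, 0.26, 1.43]]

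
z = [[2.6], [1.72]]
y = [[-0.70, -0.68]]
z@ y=[[-1.82,-1.77], [-1.2,-1.17]]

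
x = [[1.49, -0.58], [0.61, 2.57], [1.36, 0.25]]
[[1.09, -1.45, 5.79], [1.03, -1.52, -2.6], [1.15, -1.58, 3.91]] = x @[[0.81,-1.10,3.20],[0.21,-0.33,-1.77]]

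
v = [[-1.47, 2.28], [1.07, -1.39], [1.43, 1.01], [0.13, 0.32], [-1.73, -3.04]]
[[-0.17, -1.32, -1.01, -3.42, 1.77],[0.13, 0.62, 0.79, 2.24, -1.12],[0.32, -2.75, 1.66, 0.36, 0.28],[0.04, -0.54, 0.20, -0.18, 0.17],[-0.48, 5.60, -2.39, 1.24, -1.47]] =v@[[0.19, -1.04, 1.01, 0.90, -0.24], [0.05, -1.25, 0.21, -0.92, 0.62]]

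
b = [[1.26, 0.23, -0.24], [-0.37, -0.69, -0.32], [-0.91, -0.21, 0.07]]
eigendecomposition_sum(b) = [[1.24, 0.16, -0.26], [-0.09, -0.01, 0.02], [-0.83, -0.11, 0.18]] + [[-0.01, 0.00, -0.01], [0.02, -0.0, 0.03], [-0.03, 0.0, -0.05]] + [[0.03, 0.07, 0.04], [-0.30, -0.67, -0.37], [-0.05, -0.11, -0.06]]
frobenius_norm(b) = 1.81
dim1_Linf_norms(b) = [1.26, 0.69, 0.91]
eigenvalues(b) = [1.4, -0.06, -0.7]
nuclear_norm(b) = 2.42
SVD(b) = [[-0.77, -0.32, 0.56],[0.32, -0.94, -0.10],[0.56, 0.1, 0.82]] @ diag([1.6762462254620827, 0.6914968883820619, 0.05128981362849678]) @ [[-0.95, -0.31, 0.07], [-0.22, 0.80, 0.56], [-0.23, 0.51, -0.83]]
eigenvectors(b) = [[-0.83, 0.24, 0.1], [0.06, -0.55, -0.98], [0.56, 0.8, -0.15]]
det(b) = 0.06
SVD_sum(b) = [[1.22, 0.39, -0.09],[-0.51, -0.17, 0.04],[-0.89, -0.29, 0.07]] + [[0.05,-0.18,-0.12], [0.14,-0.52,-0.36], [-0.01,0.06,0.04]] + [[-0.01, 0.01, -0.02], [0.0, -0.00, 0.00], [-0.01, 0.02, -0.03]]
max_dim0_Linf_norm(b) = 1.26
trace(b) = 0.64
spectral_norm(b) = 1.68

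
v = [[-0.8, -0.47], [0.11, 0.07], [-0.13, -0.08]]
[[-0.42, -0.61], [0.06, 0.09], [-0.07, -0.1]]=v @ [[0.45, 0.58], [0.12, 0.32]]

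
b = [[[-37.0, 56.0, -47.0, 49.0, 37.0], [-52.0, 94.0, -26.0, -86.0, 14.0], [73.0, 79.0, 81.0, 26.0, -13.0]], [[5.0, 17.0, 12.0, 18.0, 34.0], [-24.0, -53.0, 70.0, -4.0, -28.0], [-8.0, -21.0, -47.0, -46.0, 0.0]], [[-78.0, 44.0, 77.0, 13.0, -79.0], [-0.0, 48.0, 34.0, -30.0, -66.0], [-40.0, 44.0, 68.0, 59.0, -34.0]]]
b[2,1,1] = 48.0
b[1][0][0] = 5.0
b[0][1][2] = -26.0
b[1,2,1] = -21.0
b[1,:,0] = [5.0, -24.0, -8.0]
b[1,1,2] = 70.0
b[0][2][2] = 81.0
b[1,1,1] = -53.0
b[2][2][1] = 44.0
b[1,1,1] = -53.0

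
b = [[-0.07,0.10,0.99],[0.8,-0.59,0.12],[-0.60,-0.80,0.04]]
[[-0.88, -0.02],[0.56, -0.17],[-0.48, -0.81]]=b @ [[0.8,0.35], [-0.04,0.75], [-0.83,-0.07]]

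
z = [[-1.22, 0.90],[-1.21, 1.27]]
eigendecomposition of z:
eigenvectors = [[-0.85, -0.42], [-0.53, -0.91]]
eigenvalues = [-0.65, 0.7]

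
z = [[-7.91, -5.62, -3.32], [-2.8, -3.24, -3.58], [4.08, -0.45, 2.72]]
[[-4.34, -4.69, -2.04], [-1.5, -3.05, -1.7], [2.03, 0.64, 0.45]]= z @ [[0.53, 0.05, -0.04], [0.05, 0.61, 0.26], [-0.04, 0.26, 0.27]]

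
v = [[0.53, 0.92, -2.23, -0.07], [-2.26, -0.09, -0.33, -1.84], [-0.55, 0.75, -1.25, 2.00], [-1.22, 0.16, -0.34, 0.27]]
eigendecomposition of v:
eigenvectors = [[0.14-0.44j, 0.14+0.44j, -0.68+0.00j, 0.01+0.00j],  [(0.7+0j), 0.70-0.00j, (0.28+0j), (-0.92+0j)],  [(-0.01-0.46j), (-0.01+0.46j), (0.49+0j), (-0.38+0j)],  [0.24-0.14j, 0.24+0.14j, 0.46+0.00j, 0.11+0.00j]]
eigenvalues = [(-1.18+2.01j), (-1.18-2.01j), (1.81+0j), (0.01+0j)]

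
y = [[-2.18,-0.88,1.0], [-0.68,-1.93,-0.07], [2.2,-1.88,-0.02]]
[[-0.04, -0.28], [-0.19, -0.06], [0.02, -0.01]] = y@ [[0.07, 0.02],[0.07, 0.03],[0.17, -0.21]]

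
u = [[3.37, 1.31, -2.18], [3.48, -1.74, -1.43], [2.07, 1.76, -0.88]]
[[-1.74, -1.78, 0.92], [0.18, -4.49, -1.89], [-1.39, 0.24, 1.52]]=u @[[-0.04, -0.47, -0.02], [-0.53, 1.05, 0.95], [0.42, 0.72, 0.12]]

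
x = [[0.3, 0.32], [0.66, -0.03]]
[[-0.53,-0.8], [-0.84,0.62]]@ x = [[-0.69,-0.15],[0.16,-0.29]]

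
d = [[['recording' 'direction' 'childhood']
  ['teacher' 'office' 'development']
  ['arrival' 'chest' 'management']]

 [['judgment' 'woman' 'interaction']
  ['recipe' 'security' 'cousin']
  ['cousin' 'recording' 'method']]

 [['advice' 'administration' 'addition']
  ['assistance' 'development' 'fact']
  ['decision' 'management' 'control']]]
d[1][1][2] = 'cousin'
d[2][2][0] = 'decision'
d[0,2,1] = 'chest'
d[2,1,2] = 'fact'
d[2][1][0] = 'assistance'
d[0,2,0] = 'arrival'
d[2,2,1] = 'management'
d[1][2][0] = 'cousin'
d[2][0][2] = 'addition'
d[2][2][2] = 'control'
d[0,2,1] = 'chest'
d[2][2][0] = 'decision'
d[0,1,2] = 'development'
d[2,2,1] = 'management'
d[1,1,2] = 'cousin'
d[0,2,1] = 'chest'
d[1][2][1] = 'recording'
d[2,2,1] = 'management'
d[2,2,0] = 'decision'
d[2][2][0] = 'decision'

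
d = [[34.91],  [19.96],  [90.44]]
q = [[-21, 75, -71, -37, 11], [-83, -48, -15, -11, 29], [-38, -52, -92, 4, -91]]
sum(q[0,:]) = -43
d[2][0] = 90.44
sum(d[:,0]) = 145.31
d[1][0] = 19.96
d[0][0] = 34.91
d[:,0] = [34.91, 19.96, 90.44]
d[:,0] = [34.91, 19.96, 90.44]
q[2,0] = -38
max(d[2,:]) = 90.44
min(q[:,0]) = -83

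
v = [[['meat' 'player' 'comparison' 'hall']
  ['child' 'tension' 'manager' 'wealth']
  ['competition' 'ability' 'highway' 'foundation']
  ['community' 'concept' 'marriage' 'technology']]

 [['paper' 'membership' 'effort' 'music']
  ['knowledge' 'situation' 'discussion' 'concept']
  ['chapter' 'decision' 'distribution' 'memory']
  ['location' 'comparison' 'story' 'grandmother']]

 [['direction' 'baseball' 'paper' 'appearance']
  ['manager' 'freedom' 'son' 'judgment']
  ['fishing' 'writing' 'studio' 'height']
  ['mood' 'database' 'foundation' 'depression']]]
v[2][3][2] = 'foundation'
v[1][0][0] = 'paper'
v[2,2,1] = 'writing'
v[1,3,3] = 'grandmother'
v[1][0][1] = 'membership'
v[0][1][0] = 'child'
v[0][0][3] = 'hall'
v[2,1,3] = 'judgment'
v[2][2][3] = 'height'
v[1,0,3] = 'music'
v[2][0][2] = 'paper'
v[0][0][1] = 'player'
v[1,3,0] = 'location'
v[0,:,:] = [['meat', 'player', 'comparison', 'hall'], ['child', 'tension', 'manager', 'wealth'], ['competition', 'ability', 'highway', 'foundation'], ['community', 'concept', 'marriage', 'technology']]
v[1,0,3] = 'music'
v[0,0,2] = 'comparison'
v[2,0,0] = 'direction'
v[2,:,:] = [['direction', 'baseball', 'paper', 'appearance'], ['manager', 'freedom', 'son', 'judgment'], ['fishing', 'writing', 'studio', 'height'], ['mood', 'database', 'foundation', 'depression']]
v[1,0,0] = 'paper'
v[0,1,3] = 'wealth'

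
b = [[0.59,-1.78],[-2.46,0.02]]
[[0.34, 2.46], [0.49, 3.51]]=b @[[-0.2, -1.44], [-0.26, -1.86]]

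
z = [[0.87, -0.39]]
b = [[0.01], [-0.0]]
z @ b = [[0.01]]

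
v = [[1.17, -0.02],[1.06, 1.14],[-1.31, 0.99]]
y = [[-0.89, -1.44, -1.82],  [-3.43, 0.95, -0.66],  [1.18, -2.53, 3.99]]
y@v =[[-0.18, -3.43], [-2.14, 0.5], [-6.53, 1.04]]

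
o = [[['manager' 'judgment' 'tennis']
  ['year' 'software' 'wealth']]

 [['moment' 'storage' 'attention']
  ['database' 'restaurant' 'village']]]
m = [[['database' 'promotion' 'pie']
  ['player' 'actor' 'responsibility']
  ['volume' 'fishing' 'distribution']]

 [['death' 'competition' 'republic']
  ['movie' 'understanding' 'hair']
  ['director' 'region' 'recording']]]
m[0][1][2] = 'responsibility'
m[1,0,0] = 'death'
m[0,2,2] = 'distribution'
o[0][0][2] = 'tennis'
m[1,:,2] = ['republic', 'hair', 'recording']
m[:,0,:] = [['database', 'promotion', 'pie'], ['death', 'competition', 'republic']]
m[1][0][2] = 'republic'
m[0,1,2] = 'responsibility'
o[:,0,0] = ['manager', 'moment']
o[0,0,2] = 'tennis'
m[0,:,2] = ['pie', 'responsibility', 'distribution']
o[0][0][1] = 'judgment'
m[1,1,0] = 'movie'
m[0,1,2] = 'responsibility'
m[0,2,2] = 'distribution'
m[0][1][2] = 'responsibility'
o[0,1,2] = 'wealth'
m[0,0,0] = 'database'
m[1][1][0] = 'movie'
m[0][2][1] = 'fishing'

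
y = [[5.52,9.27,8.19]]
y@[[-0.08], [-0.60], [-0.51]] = [[-10.18]]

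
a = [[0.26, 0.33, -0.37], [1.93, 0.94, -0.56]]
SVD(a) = [[-0.21,-0.98], [-0.98,0.21]] @ diag([2.266590398813126, 0.31315804956628046]) @ [[-0.86, -0.44, 0.28],[0.46, -0.41, 0.79]]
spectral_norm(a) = 2.27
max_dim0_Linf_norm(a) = 1.93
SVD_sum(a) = [[0.4,0.20,-0.13],  [1.90,0.97,-0.61]] + [[-0.14, 0.13, -0.24], [0.03, -0.03, 0.05]]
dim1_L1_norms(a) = [0.96, 3.43]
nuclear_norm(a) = 2.58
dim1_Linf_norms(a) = [0.37, 1.93]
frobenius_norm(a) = 2.29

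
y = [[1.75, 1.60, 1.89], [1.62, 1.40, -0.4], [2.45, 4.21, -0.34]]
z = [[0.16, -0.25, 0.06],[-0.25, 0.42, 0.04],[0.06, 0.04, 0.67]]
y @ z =[[-0.01, 0.31, 1.44],  [-0.11, 0.17, -0.11],  [-0.68, 1.14, 0.09]]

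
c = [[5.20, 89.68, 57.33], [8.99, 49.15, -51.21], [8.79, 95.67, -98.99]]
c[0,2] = 57.33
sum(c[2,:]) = 5.470000000000013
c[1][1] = 49.15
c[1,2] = -51.21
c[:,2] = [57.33, -51.21, -98.99]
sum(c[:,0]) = 22.98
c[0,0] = 5.2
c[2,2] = -98.99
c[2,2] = -98.99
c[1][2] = -51.21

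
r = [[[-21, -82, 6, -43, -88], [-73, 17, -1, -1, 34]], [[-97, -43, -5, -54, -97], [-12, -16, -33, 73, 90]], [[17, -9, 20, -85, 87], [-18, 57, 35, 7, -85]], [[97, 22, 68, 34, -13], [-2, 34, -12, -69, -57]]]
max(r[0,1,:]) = 34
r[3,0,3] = 34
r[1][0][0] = -97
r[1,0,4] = -97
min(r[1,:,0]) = -97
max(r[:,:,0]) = 97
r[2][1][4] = -85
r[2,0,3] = -85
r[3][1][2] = -12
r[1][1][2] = -33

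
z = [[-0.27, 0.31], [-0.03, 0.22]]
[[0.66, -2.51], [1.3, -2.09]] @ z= [[-0.10, -0.35], [-0.29, -0.06]]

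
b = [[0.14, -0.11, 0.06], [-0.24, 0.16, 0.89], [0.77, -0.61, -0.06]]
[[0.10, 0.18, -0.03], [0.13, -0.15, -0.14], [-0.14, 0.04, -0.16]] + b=[[0.24, 0.07, 0.03],[-0.11, 0.01, 0.75],[0.63, -0.57, -0.22]]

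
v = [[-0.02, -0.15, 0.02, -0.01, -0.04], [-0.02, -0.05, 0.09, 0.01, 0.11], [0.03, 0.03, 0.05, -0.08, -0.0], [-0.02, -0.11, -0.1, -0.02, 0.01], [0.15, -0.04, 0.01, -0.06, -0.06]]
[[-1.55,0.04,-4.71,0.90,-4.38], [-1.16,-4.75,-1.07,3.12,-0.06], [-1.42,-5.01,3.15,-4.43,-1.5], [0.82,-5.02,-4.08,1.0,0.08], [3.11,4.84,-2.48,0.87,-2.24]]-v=[[-1.53, 0.19, -4.73, 0.91, -4.34], [-1.14, -4.70, -1.16, 3.11, -0.17], [-1.45, -5.04, 3.1, -4.35, -1.5], [0.84, -4.91, -3.98, 1.02, 0.07], [2.96, 4.88, -2.49, 0.93, -2.18]]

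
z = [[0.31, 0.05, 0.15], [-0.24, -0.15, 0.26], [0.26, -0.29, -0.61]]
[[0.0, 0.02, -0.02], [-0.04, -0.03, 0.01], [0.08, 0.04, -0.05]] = z @ [[0.06, 0.08, -0.08], [-0.01, 0.02, 0.07], [-0.1, -0.04, 0.01]]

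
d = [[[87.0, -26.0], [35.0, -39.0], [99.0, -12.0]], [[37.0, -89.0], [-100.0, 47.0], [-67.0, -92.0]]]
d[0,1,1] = -39.0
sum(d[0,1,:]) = -4.0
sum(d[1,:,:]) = -264.0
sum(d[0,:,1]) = -77.0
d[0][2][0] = 99.0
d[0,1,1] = -39.0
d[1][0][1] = -89.0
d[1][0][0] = 37.0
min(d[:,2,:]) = -92.0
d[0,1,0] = 35.0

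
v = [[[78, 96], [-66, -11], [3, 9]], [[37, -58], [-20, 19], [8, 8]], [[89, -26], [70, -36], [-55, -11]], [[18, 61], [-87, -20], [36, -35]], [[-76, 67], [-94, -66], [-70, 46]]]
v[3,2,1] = -35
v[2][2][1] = -11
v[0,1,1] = -11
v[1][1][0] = -20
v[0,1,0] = -66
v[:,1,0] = [-66, -20, 70, -87, -94]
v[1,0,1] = -58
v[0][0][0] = 78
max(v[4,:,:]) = 67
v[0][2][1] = 9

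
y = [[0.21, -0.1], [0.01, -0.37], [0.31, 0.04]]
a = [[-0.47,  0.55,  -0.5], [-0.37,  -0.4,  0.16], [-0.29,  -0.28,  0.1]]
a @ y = [[-0.25, -0.18], [-0.03, 0.19], [-0.03, 0.14]]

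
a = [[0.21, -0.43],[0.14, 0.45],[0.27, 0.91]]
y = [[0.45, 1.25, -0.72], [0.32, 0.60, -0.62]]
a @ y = [[-0.04, 0.00, 0.12],[0.21, 0.44, -0.38],[0.41, 0.88, -0.76]]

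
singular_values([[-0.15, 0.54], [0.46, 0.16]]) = [0.56, 0.48]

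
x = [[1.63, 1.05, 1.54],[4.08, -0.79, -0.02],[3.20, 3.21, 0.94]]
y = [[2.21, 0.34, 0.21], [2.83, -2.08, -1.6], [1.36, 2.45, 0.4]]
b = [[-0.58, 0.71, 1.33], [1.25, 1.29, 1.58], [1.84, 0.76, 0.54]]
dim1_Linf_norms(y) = [2.21, 2.83, 2.45]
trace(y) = 0.53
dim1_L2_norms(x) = [2.48, 4.16, 4.63]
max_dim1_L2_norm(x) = 4.63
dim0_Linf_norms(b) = [1.84, 1.29, 1.58]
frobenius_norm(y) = 5.29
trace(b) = 1.25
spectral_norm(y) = 4.14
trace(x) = 1.78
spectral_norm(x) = 5.89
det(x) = 18.86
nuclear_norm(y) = 7.96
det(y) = 7.75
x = y + b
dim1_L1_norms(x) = [4.22, 4.89, 7.35]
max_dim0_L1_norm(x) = 8.91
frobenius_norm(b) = 3.55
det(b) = -0.02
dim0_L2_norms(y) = [3.84, 3.23, 1.66]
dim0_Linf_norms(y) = [2.83, 2.45, 1.6]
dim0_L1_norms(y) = [6.4, 4.87, 2.21]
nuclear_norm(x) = 9.96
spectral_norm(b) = 3.11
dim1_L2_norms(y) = [2.25, 3.86, 2.83]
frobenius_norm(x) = 6.70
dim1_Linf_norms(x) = [1.63, 4.08, 3.21]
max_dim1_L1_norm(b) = 4.12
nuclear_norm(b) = 4.82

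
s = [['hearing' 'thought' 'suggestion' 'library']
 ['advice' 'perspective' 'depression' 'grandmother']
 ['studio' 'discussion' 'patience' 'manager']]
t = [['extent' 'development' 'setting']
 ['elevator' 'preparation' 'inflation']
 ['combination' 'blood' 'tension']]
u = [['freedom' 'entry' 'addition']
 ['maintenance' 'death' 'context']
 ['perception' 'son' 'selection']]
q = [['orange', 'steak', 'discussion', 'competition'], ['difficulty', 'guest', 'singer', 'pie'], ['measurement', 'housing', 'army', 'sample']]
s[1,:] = ['advice', 'perspective', 'depression', 'grandmother']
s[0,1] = 'thought'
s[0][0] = 'hearing'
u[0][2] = 'addition'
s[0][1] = 'thought'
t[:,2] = ['setting', 'inflation', 'tension']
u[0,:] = ['freedom', 'entry', 'addition']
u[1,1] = 'death'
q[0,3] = 'competition'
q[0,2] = 'discussion'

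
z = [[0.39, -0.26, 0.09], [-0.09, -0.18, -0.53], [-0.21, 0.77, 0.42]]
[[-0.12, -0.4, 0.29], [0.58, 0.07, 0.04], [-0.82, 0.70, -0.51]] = z@ [[-0.78, -0.15, 0.32], [-0.93, 1.13, -0.62], [-0.64, -0.49, 0.09]]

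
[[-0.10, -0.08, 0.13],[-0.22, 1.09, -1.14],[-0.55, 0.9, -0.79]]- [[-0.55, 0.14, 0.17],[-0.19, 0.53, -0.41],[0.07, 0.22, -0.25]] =[[0.45, -0.22, -0.04], [-0.03, 0.56, -0.73], [-0.62, 0.68, -0.54]]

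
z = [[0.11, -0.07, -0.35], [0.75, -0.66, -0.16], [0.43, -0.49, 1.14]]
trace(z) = 0.59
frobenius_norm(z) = 1.70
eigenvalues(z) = [-0.52, -0.0, 1.11]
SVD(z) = [[0.11, -0.35, -0.93],[-0.42, -0.87, 0.28],[-0.9, 0.35, -0.25]] @ diag([1.4065522657026148, 0.953628357470268, 0.0019182480024971375]) @ [[-0.49, 0.5, -0.71], [-0.56, 0.44, 0.70], [0.67, 0.74, 0.07]]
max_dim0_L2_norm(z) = 1.2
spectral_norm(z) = 1.41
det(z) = 0.00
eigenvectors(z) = [[-0.23, -0.66, -0.31], [-0.95, -0.74, -0.21], [-0.22, -0.07, 0.93]]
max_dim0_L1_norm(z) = 1.65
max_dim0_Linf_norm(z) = 1.14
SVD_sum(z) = [[-0.08, 0.08, -0.11],[0.29, -0.29, 0.42],[0.62, -0.64, 0.9]] + [[0.19, -0.15, -0.24], [0.46, -0.37, -0.58], [-0.19, 0.15, 0.24]] + [[-0.0, -0.0, -0.00], [0.00, 0.0, 0.00], [-0.0, -0.00, -0.00]]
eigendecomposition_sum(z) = [[0.20, -0.18, 0.02],[0.81, -0.74, 0.10],[0.19, -0.17, 0.02]] + [[-0.01, 0.0, -0.0], [-0.01, 0.0, -0.00], [-0.00, 0.0, -0.0]] + [[-0.08,0.11,-0.37], [-0.06,0.07,-0.26], [0.24,-0.32,1.12]]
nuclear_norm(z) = 2.36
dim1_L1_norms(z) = [0.53, 1.57, 2.06]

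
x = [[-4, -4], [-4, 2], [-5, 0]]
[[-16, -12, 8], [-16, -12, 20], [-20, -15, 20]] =x @ [[4, 3, -4], [0, 0, 2]]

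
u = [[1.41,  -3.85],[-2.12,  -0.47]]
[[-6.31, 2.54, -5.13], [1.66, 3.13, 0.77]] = u @ [[-1.06, -1.23, -0.61], [1.25, -1.11, 1.11]]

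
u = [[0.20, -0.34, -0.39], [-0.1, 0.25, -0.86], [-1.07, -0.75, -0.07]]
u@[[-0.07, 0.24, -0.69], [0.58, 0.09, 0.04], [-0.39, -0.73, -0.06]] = [[-0.06, 0.30, -0.13], [0.49, 0.63, 0.13], [-0.33, -0.27, 0.71]]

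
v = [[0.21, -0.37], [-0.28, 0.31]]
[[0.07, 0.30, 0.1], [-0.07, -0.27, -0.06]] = v @ [[0.12, 0.23, -0.28], [-0.13, -0.67, -0.44]]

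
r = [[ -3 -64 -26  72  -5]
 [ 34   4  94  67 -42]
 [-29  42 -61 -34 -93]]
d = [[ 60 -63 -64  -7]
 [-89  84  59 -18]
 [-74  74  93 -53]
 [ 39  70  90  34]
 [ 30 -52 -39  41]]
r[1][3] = 67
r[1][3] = 67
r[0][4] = -5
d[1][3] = -18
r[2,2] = -61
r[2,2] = -61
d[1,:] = [-89, 84, 59, -18]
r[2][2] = -61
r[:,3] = [72, 67, -34]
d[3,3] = 34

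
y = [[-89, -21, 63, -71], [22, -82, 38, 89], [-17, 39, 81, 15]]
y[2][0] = -17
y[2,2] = 81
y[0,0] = -89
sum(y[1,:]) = 67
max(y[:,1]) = 39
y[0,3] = -71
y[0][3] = -71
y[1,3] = 89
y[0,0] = -89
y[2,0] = -17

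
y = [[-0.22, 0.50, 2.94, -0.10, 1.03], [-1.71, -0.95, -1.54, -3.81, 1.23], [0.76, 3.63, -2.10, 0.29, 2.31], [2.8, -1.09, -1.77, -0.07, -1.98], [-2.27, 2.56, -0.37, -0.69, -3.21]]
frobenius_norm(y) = 9.72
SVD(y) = [[0.05, -0.12, -0.39, -0.48, 0.77], [-0.47, 0.56, -0.43, 0.49, 0.20], [-0.63, -0.72, 0.11, 0.25, 0.14], [0.38, 0.04, 0.51, 0.53, 0.57], [-0.49, 0.4, 0.63, -0.44, 0.14]] @ diag([5.11143275501041, 4.776395991633846, 4.709918554777607, 4.600766377475327, 1.497869309841477]) @ [[0.49, -0.68, 0.34, 0.38, -0.23], [-0.47, -0.46, 0.02, -0.55, -0.51], [0.19, 0.35, -0.39, 0.26, -0.79], [0.42, -0.32, -0.75, -0.32, 0.23], [0.57, 0.31, 0.41, -0.62, -0.14]]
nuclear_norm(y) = 20.70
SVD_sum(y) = [[0.13, -0.18, 0.09, 0.10, -0.06],[-1.17, 1.64, -0.81, -0.91, 0.55],[-1.56, 2.17, -1.08, -1.21, 0.73],[0.94, -1.30, 0.65, 0.72, -0.44],[-1.21, 1.69, -0.84, -0.94, 0.56]] + [[0.26,0.26,-0.01,0.30,0.29],[-1.26,-1.24,0.04,-1.46,-1.37],[1.62,1.58,-0.05,1.87,1.75],[-0.1,-0.10,0.0,-0.11,-0.11],[-0.9,-0.88,0.03,-1.04,-0.98]] + [[-0.35, -0.65, 0.73, -0.49, 1.46], [-0.39, -0.71, 0.8, -0.53, 1.59], [0.10, 0.18, -0.20, 0.13, -0.40], [0.46, 0.84, -0.94, 0.63, -1.87], [0.56, 1.03, -1.16, 0.78, -2.31]] + [[-0.92,0.71,1.65,0.71,-0.50], [0.94,-0.73,-1.69,-0.72,0.51], [0.48,-0.37,-0.86,-0.37,0.26], [1.02,-0.79,-1.83,-0.78,0.55], [-0.84,0.65,1.51,0.64,-0.45]] + [[0.66, 0.36, 0.48, -0.72, -0.16], [0.17, 0.09, 0.12, -0.19, -0.04], [0.12, 0.07, 0.09, -0.13, -0.03], [0.48, 0.26, 0.35, -0.53, -0.11], [0.12, 0.07, 0.09, -0.13, -0.03]]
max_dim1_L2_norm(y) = 4.86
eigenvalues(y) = [(1.98+2.54j), (1.98-2.54j), (-4.38+0j), (-3.06+2.84j), (-3.06-2.84j)]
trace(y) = -6.55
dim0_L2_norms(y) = [4.07, 4.7, 4.32, 3.88, 4.7]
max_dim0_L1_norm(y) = 9.76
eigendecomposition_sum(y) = [[0.42+1.43j,  (0.75-0.34j),  0.39+0.49j,  -0.26+1.01j,  0.45-0.18j], [(-1.06+0.74j),  0.49+0.52j,  (-0.29+0.46j),  -0.90+0.07j,  0.27+0.32j], [-0.45+1.22j,  0.70+0.15j,  (0.02+0.55j),  -0.71+0.58j,  (0.41+0.1j)], [(1.06-0.95j),  (-0.6-0.51j),  0.26-0.54j,  (0.98-0.2j),  (-0.34-0.31j)], [(-0.74+0.14j),  0.14+0.40j,  (-0.27+0.18j),  (-0.5-0.18j),  (0.07+0.23j)]] + [[0.42-1.43j, 0.75+0.34j, 0.39-0.49j, (-0.26-1.01j), (0.45+0.18j)], [-1.06-0.74j, (0.49-0.52j), (-0.29-0.46j), (-0.9-0.07j), 0.27-0.32j], [(-0.45-1.22j), (0.7-0.15j), 0.02-0.55j, (-0.71-0.58j), (0.41-0.1j)], [1.06+0.95j, (-0.6+0.51j), 0.26+0.54j, (0.98+0.2j), (-0.34+0.31j)], [-0.74-0.14j, (0.14-0.4j), (-0.27-0.18j), (-0.5+0.18j), 0.07-0.23j]] + [[(-0.2+0j), 0.06+0.00j, (0.22+0j), -0.02+0.00j, -0.37-0.00j],[0.66-0.00j, -0.20-0.00j, (-0.73-0j), 0.08-0.00j, 1.21+0.00j],[0.76-0.00j, -0.23-0.00j, (-0.84-0j), (0.09-0j), 1.39+0.00j],[-0.17+0.00j, 0.05+0.00j, (0.19+0j), -0.02+0.00j, (-0.32-0j)],[(-1.69+0j), 0.52+0.00j, (1.88+0j), (-0.2+0j), -3.12-0.00j]] + [[(-0.43-0.17j), (-0.53-0.9j), 0.97-0.00j, 0.22-1.00j, 0.25-0.23j], [(-0.13+0.45j), -0.86+0.64j, -0.11-0.98j, (-1.04-0.11j), -0.26-0.23j], [0.45-0.29j, 1.23+0.10j, -0.65+0.93j, (0.81+0.89j), 0.05+0.40j], [(0.42+0.52j), (0.03+1.54j), (-1.24-0.69j), -1.00+1.12j, (-0.49+0.12j)], [(0.46-0.04j), (0.88+0.56j), -0.86+0.44j, 0.26+0.99j, -0.12+0.32j]] + [[(-0.43+0.17j),  (-0.53+0.9j),  (0.97+0j),  (0.22+1j),  0.25+0.23j], [(-0.13-0.45j),  -0.86-0.64j,  (-0.11+0.98j),  -1.04+0.11j,  (-0.26+0.23j)], [(0.45+0.29j),  1.23-0.10j,  (-0.65-0.93j),  (0.81-0.89j),  0.05-0.40j], [0.42-0.52j,  0.03-1.54j,  (-1.24+0.69j),  (-1-1.12j),  -0.49-0.12j], [(0.46+0.04j),  0.88-0.56j,  -0.86-0.44j,  (0.26-0.99j),  -0.12-0.32j]]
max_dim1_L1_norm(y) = 9.24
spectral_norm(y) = 5.11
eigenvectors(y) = [[(-0.52+0j),-0.52-0.00j,(-0.1+0j),-0.34+0.19j,-0.34-0.19j], [-0.14-0.43j,-0.14+0.43j,0.33+0.00j,(0.23+0.32j),0.23-0.32j], [-0.37-0.27j,-0.37+0.27j,(0.38+0j),0.05-0.46j,0.05+0.46j], [0.22+0.45j,0.22-0.45j,(-0.09+0j),0.57+0.00j,0.57-0.00j], [0.02-0.26j,(0.02+0.26j),-0.85+0.00j,0.22-0.32j,(0.22+0.32j)]]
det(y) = -792.43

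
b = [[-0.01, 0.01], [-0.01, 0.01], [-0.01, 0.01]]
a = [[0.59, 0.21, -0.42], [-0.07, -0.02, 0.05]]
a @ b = [[-0.0, 0.0], [0.0, -0.00]]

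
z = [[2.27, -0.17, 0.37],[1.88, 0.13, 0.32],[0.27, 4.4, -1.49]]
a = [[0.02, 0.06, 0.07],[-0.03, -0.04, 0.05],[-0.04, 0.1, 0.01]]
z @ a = [[0.04, 0.18, 0.15], [0.02, 0.14, 0.14], [-0.07, -0.31, 0.22]]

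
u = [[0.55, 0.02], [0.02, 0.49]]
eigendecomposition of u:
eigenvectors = [[0.96, -0.29], [0.29, 0.96]]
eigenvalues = [0.56, 0.48]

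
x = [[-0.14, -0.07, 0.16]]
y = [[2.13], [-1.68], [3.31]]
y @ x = [[-0.30,-0.15,0.34], [0.24,0.12,-0.27], [-0.46,-0.23,0.53]]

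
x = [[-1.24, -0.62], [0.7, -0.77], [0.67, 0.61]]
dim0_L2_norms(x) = [1.57, 1.16]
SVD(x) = [[-0.83, -0.05], [0.19, -0.96], [0.52, 0.27]] @ diag([1.6627021241066409, 1.0302046624293955]) @ [[0.91,0.41], [-0.41,0.91]]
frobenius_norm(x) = 1.96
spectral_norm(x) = 1.66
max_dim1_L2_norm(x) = 1.39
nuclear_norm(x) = 2.69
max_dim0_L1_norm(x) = 2.61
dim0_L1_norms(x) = [2.61, 2.0]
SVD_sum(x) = [[-1.26,  -0.57],[0.29,  0.13],[0.79,  0.35]] + [[0.02, -0.05], [0.41, -0.90], [-0.12, 0.26]]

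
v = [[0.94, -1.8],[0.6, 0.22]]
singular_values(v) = [2.03, 0.63]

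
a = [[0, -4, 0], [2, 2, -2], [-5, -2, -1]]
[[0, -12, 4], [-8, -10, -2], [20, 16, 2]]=a @ [[-4, -5, 0], [0, 3, -1], [0, 3, 0]]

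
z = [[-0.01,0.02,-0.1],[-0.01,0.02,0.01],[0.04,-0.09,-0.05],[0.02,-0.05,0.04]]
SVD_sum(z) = [[0.02,-0.04,-0.06],[-0.00,0.01,0.02],[0.02,-0.05,-0.08],[-0.0,0.0,0.00]] + [[-0.02, 0.06, -0.04], [-0.0, 0.01, -0.01], [0.02, -0.04, 0.03], [0.02, -0.05, 0.04]] + [[-0.00, -0.0, 0.0], [-0.00, -0.0, 0.0], [0.00, 0.00, -0.0], [-0.0, -0.0, 0.00]]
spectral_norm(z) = 0.12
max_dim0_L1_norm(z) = 0.2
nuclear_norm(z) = 0.24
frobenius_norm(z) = 0.17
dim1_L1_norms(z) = [0.13, 0.04, 0.18, 0.11]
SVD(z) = [[-0.58, -0.65, -0.44], [0.17, -0.11, -0.46], [-0.80, 0.47, 0.20], [0.02, 0.59, -0.74]] @ diag([0.12131220672076647, 0.11435675166993822, 0.0024252521596963895]) @ [[-0.23, 0.51, 0.83], [0.33, -0.76, 0.56], [0.92, 0.4, -0.0]]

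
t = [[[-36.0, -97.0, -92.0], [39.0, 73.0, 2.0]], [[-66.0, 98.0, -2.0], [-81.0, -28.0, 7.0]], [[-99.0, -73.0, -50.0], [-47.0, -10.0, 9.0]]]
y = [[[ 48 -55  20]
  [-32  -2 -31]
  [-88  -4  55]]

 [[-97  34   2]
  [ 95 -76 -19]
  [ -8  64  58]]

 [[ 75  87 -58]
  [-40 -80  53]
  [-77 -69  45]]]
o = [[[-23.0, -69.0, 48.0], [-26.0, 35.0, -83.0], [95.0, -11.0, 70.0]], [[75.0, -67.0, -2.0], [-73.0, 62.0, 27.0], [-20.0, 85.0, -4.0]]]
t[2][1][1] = -10.0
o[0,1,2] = -83.0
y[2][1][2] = 53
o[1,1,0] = -73.0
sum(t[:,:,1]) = -37.0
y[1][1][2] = -19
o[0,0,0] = -23.0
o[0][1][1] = 35.0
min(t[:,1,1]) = -28.0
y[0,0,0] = 48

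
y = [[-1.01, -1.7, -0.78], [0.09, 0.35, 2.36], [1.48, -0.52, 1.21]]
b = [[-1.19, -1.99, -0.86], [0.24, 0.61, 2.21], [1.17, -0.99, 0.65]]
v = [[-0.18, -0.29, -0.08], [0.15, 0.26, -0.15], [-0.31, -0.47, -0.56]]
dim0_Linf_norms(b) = [1.19, 1.99, 2.21]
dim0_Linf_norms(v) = [0.31, 0.47, 0.56]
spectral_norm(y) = 3.08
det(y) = -6.98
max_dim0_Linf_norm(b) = 2.21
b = v + y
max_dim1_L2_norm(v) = 0.79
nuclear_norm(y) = 6.11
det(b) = -7.09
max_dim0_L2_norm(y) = 2.76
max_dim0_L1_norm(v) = 1.02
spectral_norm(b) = 3.04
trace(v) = -0.48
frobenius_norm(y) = 3.76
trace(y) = 0.55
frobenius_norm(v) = 0.93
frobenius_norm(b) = 3.77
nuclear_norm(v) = 1.21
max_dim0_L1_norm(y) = 4.35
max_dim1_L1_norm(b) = 4.04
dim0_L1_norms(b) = [2.6, 3.59, 3.72]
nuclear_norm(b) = 6.14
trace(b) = 0.07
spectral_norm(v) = 0.86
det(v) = 0.00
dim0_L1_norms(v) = [0.64, 1.02, 0.79]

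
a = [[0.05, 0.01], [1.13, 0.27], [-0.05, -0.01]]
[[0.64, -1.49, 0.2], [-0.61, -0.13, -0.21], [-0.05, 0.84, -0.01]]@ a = [[-1.66, -0.40], [-0.17, -0.04], [0.95, 0.23]]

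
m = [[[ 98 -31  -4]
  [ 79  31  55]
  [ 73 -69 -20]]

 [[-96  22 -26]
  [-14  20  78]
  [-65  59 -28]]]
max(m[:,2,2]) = -20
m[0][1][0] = 79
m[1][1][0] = -14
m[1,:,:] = [[-96, 22, -26], [-14, 20, 78], [-65, 59, -28]]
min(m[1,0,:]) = -96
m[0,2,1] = -69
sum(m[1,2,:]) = -34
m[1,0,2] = -26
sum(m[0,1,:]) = 165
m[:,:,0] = [[98, 79, 73], [-96, -14, -65]]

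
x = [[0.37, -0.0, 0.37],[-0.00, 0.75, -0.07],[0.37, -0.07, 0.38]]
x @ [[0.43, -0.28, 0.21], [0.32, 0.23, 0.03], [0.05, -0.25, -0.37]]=[[0.18, -0.2, -0.06], [0.24, 0.19, 0.05], [0.16, -0.21, -0.07]]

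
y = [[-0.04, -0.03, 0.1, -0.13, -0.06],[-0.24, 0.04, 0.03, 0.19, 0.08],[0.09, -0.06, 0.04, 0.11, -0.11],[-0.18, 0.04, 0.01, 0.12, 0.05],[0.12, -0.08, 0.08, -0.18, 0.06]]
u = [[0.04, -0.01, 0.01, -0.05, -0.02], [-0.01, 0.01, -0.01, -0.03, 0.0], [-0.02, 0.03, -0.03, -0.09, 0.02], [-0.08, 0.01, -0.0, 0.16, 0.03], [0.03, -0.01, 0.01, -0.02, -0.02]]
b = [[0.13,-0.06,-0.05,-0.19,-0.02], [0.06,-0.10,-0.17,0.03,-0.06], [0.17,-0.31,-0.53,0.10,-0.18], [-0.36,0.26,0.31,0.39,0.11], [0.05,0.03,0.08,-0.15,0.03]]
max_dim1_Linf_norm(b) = 0.53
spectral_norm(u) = 0.21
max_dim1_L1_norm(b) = 1.43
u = b @ y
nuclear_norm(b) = 1.40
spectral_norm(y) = 0.45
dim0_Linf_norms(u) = [0.08, 0.03, 0.03, 0.16, 0.03]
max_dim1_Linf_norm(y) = 0.24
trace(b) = -0.08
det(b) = 0.00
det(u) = 0.00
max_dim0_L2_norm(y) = 0.34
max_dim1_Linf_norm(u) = 0.16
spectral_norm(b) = 0.90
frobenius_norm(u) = 0.23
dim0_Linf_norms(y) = [0.24, 0.08, 0.1, 0.19, 0.11]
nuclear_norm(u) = 0.31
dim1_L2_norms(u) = [0.07, 0.03, 0.1, 0.18, 0.04]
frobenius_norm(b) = 1.02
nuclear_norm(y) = 0.94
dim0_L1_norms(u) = [0.18, 0.07, 0.06, 0.35, 0.09]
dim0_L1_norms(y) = [0.67, 0.25, 0.26, 0.73, 0.36]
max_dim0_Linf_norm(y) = 0.24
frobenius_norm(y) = 0.54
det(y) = -0.00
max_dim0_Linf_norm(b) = 0.53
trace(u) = 0.16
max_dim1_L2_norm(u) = 0.18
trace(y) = 0.22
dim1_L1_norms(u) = [0.13, 0.06, 0.19, 0.28, 0.09]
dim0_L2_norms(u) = [0.1, 0.04, 0.03, 0.19, 0.05]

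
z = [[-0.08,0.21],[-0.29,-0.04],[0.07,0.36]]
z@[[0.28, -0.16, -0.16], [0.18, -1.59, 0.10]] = [[0.02, -0.32, 0.03], [-0.09, 0.11, 0.04], [0.08, -0.58, 0.02]]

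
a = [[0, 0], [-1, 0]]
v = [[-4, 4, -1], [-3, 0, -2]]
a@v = [[0, 0, 0], [4, -4, 1]]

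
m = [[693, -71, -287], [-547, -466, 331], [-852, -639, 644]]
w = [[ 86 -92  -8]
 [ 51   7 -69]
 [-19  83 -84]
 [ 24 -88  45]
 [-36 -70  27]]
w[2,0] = -19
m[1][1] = -466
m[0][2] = -287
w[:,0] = [86, 51, -19, 24, -36]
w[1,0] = 51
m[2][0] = -852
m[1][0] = -547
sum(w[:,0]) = 106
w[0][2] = -8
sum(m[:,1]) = -1176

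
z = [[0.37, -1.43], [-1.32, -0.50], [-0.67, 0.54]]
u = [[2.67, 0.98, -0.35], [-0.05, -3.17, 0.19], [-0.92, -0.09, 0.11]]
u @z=[[-0.07, -4.5], [4.04, 1.76], [-0.30, 1.42]]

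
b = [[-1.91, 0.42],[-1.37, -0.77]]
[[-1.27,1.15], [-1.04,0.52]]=b@[[0.69, -0.54], [0.12, 0.28]]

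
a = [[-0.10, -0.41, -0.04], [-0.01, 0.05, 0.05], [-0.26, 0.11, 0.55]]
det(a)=0.000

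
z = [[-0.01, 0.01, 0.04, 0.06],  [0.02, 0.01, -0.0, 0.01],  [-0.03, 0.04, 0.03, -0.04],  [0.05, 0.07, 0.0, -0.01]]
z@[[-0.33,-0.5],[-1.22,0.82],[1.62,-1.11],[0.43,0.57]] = [[0.08, 0.00], [-0.01, 0.00], [-0.01, -0.01], [-0.11, 0.03]]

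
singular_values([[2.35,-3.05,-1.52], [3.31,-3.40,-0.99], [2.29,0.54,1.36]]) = [6.39, 2.68, 0.21]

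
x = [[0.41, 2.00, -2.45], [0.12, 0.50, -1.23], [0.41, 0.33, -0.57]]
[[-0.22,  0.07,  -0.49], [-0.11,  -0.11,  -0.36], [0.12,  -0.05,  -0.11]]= x @ [[0.5, -0.09, 0.10], [-0.09, 0.3, 0.20], [0.10, 0.2, 0.38]]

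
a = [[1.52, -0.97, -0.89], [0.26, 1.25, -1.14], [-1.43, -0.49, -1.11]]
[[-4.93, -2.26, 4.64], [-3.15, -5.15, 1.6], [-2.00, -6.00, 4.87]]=a @ [[-1.14, 0.89, -0.12], [0.50, -0.3, -1.82], [3.05, 4.39, -3.43]]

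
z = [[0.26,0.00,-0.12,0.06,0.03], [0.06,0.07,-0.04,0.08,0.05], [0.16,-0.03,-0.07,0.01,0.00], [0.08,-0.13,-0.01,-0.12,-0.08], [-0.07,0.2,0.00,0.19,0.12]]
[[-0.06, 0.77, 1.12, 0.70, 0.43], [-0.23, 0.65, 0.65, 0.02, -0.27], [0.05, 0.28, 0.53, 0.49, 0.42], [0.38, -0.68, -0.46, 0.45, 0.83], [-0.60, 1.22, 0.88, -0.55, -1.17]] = z@[[0.41, 2.98, 3.47, 3.06, 2.16], [-3.58, 4.26, 0.19, -4.47, -4.46], [1.65, 1.92, 0.74, 2.21, 0.73], [-0.75, 6.12, 2.90, 2.57, -1.05], [2.43, -4.86, 4.43, 0.56, 0.57]]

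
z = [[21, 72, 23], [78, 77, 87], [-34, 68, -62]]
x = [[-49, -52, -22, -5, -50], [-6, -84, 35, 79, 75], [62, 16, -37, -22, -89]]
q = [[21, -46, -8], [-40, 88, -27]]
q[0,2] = -8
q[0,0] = 21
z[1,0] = 78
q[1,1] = 88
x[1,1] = -84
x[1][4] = 75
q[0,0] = 21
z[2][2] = -62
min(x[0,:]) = -52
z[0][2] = 23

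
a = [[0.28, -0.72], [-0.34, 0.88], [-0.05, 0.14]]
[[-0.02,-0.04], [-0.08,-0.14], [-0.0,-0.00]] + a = [[0.26, -0.76], [-0.42, 0.74], [-0.05, 0.14]]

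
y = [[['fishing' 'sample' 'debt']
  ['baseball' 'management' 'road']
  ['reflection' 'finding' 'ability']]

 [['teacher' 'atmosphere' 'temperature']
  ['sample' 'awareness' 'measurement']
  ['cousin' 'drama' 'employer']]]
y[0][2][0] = 'reflection'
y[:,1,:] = [['baseball', 'management', 'road'], ['sample', 'awareness', 'measurement']]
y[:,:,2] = [['debt', 'road', 'ability'], ['temperature', 'measurement', 'employer']]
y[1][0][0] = 'teacher'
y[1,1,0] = 'sample'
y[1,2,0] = 'cousin'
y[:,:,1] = [['sample', 'management', 'finding'], ['atmosphere', 'awareness', 'drama']]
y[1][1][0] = 'sample'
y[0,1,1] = 'management'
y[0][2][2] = 'ability'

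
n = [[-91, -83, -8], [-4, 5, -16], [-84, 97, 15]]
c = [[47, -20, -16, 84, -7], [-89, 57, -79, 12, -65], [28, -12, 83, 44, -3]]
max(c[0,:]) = 84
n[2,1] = 97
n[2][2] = 15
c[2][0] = 28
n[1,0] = -4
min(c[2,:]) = -12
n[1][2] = -16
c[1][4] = -65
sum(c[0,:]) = 88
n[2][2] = 15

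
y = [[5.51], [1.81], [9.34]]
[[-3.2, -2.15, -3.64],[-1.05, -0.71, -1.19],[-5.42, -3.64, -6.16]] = y @ [[-0.58, -0.39, -0.66]]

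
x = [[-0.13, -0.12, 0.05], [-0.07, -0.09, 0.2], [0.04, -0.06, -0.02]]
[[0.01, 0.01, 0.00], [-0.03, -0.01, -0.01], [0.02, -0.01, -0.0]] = x @ [[0.04, -0.12, -0.07], [-0.18, 0.06, 0.01], [-0.2, -0.06, -0.06]]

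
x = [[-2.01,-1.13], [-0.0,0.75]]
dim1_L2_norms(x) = [2.31, 0.75]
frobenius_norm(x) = 2.42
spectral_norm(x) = 2.34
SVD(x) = [[0.99,0.17], [-0.17,0.99]] @ diag([2.3374241079861204, 0.6449407254975361]) @ [[-0.85, -0.53], [-0.53, 0.85]]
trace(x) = -1.26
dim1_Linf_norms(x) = [2.01, 0.75]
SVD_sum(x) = [[-1.95, -1.22],  [0.34, 0.21]] + [[-0.06, 0.09], [-0.34, 0.54]]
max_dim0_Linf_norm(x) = 2.01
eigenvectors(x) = [[1.0, -0.38],[0.00, 0.93]]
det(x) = -1.51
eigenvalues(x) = [-2.01, 0.75]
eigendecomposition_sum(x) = [[-2.01, -0.82], [-0.0, -0.0]] + [[0.00, -0.31],[0.00, 0.75]]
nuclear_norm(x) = 2.98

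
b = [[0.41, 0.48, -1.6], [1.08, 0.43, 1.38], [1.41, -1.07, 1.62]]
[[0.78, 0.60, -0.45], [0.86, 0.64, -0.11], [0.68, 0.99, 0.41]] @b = [[0.33, 1.11, -1.15], [0.89, 0.81, -0.67], [1.93, 0.31, 0.94]]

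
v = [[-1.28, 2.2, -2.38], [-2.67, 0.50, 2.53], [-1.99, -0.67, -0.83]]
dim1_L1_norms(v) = [5.86, 5.7, 3.49]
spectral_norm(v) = 3.85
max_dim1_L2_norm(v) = 3.71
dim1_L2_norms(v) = [3.48, 3.71, 2.26]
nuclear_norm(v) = 9.21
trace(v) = -1.61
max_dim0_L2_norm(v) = 3.57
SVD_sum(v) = [[0.78, 0.12, -0.96], [-2.25, -0.33, 2.77], [-0.42, -0.06, 0.52]] + [[-2.26, 1.57, -1.64], [-0.58, 0.40, -0.42], [-1.06, 0.73, -0.77]] + [[0.2, 0.52, 0.22], [0.16, 0.43, 0.19], [-0.51, -1.34, -0.58]]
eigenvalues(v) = [(-3.15+0j), (0.77+2.66j), (0.77-2.66j)]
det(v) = -24.22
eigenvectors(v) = [[-0.74+0.00j,(0.06-0.47j),0.06+0.47j], [-0.08+0.00j,0.80+0.00j,(0.8-0j)], [(-0.66+0j),0.15+0.34j,0.15-0.34j]]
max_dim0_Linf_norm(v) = 2.67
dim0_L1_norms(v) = [5.94, 3.37, 5.74]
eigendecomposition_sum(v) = [[-1.42+0.00j, (0.49+0j), (-2-0j)], [-0.16+0.00j, 0.06+0.00j, -0.23-0.00j], [-1.27+0.00j, 0.44+0.00j, (-1.78-0j)]] + [[0.07+0.77j, (0.85-0.02j), (-0.19-0.86j)], [(-1.25+0.29j), (0.22+1.4j), (1.38-0.5j)], [-0.36-0.48j, -0.55+0.36j, 0.48+0.49j]] + [[0.07-0.77j, (0.85+0.02j), -0.19+0.86j], [-1.25-0.29j, (0.22-1.4j), 1.38+0.50j], [-0.36+0.48j, -0.55-0.36j, 0.48-0.49j]]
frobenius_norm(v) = 5.57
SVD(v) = [[0.32, 0.88, -0.35], [-0.93, 0.23, -0.29], [-0.17, 0.41, 0.89]] @ diag([3.852146284211404, 3.630982377954349, 1.7313104793829548]) @ [[0.63,0.09,-0.77], [-0.7,0.49,-0.51], [-0.33,-0.87,-0.37]]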